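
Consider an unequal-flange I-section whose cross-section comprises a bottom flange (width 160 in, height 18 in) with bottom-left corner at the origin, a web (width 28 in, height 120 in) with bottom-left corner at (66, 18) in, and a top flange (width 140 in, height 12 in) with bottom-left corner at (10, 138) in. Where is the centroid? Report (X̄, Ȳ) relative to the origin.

X̄ = 80.00 in, Ȳ = 66.91 in

Part | A | x̄ᵢ | ȳᵢ | A·x̄ᵢ | A·ȳᵢ
bottom flange | 2880.00 | 80.00 | 9.00 | 230400.00 | 25920.00
web | 3360.00 | 80.00 | 78.00 | 268800.00 | 262080.00
top flange | 1680.00 | 80.00 | 144.00 | 134400.00 | 241920.00
Σ | 7920.00 |  |  | 633600.00 | 529920.00
X̄ = 633600.00 / 7920.00 = 80.00 in
Ȳ = 529920.00 / 7920.00 = 66.91 in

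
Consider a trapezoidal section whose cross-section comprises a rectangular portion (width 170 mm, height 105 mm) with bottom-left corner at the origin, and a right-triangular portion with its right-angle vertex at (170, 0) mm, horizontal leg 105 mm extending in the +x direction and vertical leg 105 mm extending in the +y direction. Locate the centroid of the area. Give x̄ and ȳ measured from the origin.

rectangular portion: A = 170 × 105 = 17850.00, centroid at (85.00, 52.50).
triangular portion: A = ½·105·105 = 5512.50, centroid at (205.00, 35.00).
ΣA = 23362.50 mm², ΣAx̄ = 2647312.50 mm³, ΣAȳ = 1130062.50 mm³.
x̄ = 2647312.50/23362.50 = 113.31 mm; ȳ = 1130062.50/23362.50 = 48.37 mm.

x̄ = 113.31 mm, ȳ = 48.37 mm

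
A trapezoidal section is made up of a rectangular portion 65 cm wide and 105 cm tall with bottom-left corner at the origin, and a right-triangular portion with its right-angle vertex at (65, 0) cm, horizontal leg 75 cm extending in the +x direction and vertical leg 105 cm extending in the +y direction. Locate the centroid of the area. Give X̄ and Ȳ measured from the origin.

X̄ = 53.54 cm, Ȳ = 46.10 cm

rectangular portion: A = 65 × 105 = 6825.00, centroid at (32.50, 52.50).
triangular portion: A = ½·75·105 = 3937.50, centroid at (90.00, 35.00).
ΣA = 10762.50 cm²
ΣAX̄ = (6825.00)(32.50) + (3937.50)(90.00) = 576187.50 cm³
ΣAȲ = (6825.00)(52.50) + (3937.50)(35.00) = 496125.00 cm³
X̄ = 576187.50 / 10762.50 = 53.54 cm
Ȳ = 496125.00 / 10762.50 = 46.10 cm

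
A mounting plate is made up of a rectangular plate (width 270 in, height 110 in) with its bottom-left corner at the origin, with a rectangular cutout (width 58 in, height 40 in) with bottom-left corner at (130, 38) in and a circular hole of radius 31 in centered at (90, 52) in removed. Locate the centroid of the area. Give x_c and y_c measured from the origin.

plate: A = 270 × 110 = 29700.00, centroid at (135.00, 55.00).
hole 1: A = −(58 × 40) = -2320.00, centroid at (159.00, 58.00).
hole 2: A = −π·31² = -3019.07, centroid at (90.00, 52.00).
ΣA = 24360.93 in², ΣAx_c = 3368903.65 in³, ΣAy_c = 1341948.33 in³.
x_c = 3368903.65/24360.93 = 138.29 in; y_c = 1341948.33/24360.93 = 55.09 in.

x_c = 138.29 in, y_c = 55.09 in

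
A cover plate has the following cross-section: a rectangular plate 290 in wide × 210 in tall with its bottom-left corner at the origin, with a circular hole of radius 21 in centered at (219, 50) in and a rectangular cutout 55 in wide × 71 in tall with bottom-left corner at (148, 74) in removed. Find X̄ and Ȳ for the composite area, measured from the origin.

X̄ = 141.01 in, Ȳ = 106.05 in

plate: A = 290 × 210 = 60900.00, centroid at (145.00, 105.00).
hole 1: A = −π·21² = -1385.44, centroid at (219.00, 50.00).
hole 2: A = −(55 × 71) = -3905.00, centroid at (175.50, 109.50).
ΣA = 55609.56 in²
ΣAX̄ = (60900.00)(145.00) + (-1385.44)(219.00) + (-3905.00)(175.50) = 7841760.62 in³
ΣAȲ = (60900.00)(105.00) + (-1385.44)(50.00) + (-3905.00)(109.50) = 5897630.38 in³
X̄ = 7841760.62 / 55609.56 = 141.01 in
Ȳ = 5897630.38 / 55609.56 = 106.05 in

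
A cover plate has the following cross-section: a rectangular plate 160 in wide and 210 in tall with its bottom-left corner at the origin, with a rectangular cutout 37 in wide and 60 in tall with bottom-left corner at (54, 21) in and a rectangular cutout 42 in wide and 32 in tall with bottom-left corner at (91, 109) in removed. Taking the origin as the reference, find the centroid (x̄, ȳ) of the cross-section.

x̄ = 79.12 in, ȳ = 108.10 in

Part | A | x̄ᵢ | ȳᵢ | A·x̄ᵢ | A·ȳᵢ
plate | 33600.00 | 80.00 | 105.00 | 2688000.00 | 3528000.00
hole 1 | -2220.00 | 72.50 | 51.00 | -160950.00 | -113220.00
hole 2 | -1344.00 | 112.00 | 125.00 | -150528.00 | -168000.00
Σ | 30036.00 |  |  | 2376522.00 | 3246780.00
x̄ = 2376522.00 / 30036.00 = 79.12 in
ȳ = 3246780.00 / 30036.00 = 108.10 in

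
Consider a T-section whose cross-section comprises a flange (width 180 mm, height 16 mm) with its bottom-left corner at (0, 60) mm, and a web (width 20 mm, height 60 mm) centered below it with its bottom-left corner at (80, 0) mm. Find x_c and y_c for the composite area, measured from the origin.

x_c = 90.00 mm, y_c = 56.82 mm

Part | A | x̄ᵢ | ȳᵢ | A·x̄ᵢ | A·ȳᵢ
web | 1200.00 | 90.00 | 30.00 | 108000.00 | 36000.00
flange | 2880.00 | 90.00 | 68.00 | 259200.00 | 195840.00
Σ | 4080.00 |  |  | 367200.00 | 231840.00
x_c = 367200.00 / 4080.00 = 90.00 mm
y_c = 231840.00 / 4080.00 = 56.82 mm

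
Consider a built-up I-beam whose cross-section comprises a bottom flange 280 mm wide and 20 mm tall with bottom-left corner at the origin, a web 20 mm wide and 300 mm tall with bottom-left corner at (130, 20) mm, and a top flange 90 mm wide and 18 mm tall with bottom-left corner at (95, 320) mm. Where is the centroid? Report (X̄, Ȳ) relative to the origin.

X̄ = 140.00 mm, Ȳ = 121.71 mm

Part | A | x̄ᵢ | ȳᵢ | A·x̄ᵢ | A·ȳᵢ
bottom flange | 5600.00 | 140.00 | 10.00 | 784000.00 | 56000.00
web | 6000.00 | 140.00 | 170.00 | 840000.00 | 1020000.00
top flange | 1620.00 | 140.00 | 329.00 | 226800.00 | 532980.00
Σ | 13220.00 |  |  | 1850800.00 | 1608980.00
X̄ = 1850800.00 / 13220.00 = 140.00 mm
Ȳ = 1608980.00 / 13220.00 = 121.71 mm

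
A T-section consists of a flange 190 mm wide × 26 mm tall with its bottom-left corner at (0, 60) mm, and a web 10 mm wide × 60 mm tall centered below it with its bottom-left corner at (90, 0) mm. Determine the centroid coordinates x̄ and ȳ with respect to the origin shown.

web: A = 10 × 60 = 600.00, centroid at (95.00, 30.00).
flange: A = 190 × 26 = 4940.00, centroid at (95.00, 73.00).
ΣA = 5540.00 mm², ΣAx̄ = 526300.00 mm³, ΣAȳ = 378620.00 mm³.
x̄ = 526300.00/5540.00 = 95.00 mm; ȳ = 378620.00/5540.00 = 68.34 mm.

x̄ = 95.00 mm, ȳ = 68.34 mm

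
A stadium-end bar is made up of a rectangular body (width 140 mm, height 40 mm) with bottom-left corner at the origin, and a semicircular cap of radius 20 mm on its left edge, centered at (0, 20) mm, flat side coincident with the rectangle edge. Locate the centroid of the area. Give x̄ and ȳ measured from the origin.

Part | A | x̄ᵢ | ȳᵢ | A·x̄ᵢ | A·ȳᵢ
rectangular body | 5600.00 | 70.00 | 20.00 | 392000.00 | 112000.00
semicircular end | 628.32 | -8.49 | 20.00 | -5333.33 | 12566.37
Σ | 6228.32 |  |  | 386666.67 | 124566.37
x̄ = 386666.67 / 6228.32 = 62.08 mm
ȳ = 124566.37 / 6228.32 = 20.00 mm

x̄ = 62.08 mm, ȳ = 20.00 mm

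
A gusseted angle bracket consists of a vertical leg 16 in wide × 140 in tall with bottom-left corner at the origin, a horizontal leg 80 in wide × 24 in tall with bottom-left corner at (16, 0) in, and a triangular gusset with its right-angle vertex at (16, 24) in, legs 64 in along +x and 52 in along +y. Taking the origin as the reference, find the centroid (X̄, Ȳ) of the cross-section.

X̄ = 32.21 in, Ȳ = 42.69 in

Part | A | x̄ᵢ | ȳᵢ | A·x̄ᵢ | A·ȳᵢ
vertical leg | 2240.00 | 8.00 | 70.00 | 17920.00 | 156800.00
horizontal leg | 1920.00 | 56.00 | 12.00 | 107520.00 | 23040.00
gusset | 1664.00 | 37.33 | 41.33 | 62122.67 | 68778.67
Σ | 5824.00 |  |  | 187562.67 | 248618.67
X̄ = 187562.67 / 5824.00 = 32.21 in
Ȳ = 248618.67 / 5824.00 = 42.69 in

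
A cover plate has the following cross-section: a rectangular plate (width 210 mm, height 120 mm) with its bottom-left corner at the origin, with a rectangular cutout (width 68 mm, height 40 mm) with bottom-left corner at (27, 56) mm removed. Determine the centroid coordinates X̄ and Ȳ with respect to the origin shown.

X̄ = 110.32 mm, Ȳ = 58.06 mm

plate: A = 210 × 120 = 25200.00, centroid at (105.00, 60.00).
hole: A = −(68 × 40) = -2720.00, centroid at (61.00, 76.00).
ΣA = 22480.00 mm²
ΣAX̄ = (25200.00)(105.00) + (-2720.00)(61.00) = 2480080.00 mm³
ΣAȲ = (25200.00)(60.00) + (-2720.00)(76.00) = 1305280.00 mm³
X̄ = 2480080.00 / 22480.00 = 110.32 mm
Ȳ = 1305280.00 / 22480.00 = 58.06 mm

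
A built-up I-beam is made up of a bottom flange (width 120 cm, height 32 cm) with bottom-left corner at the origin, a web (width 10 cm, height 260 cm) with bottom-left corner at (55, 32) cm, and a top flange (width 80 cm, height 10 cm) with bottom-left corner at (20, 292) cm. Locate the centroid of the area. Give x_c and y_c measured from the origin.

x_c = 60.00 cm, y_c = 99.48 cm

Part | A | x̄ᵢ | ȳᵢ | A·x̄ᵢ | A·ȳᵢ
bottom flange | 3840.00 | 60.00 | 16.00 | 230400.00 | 61440.00
web | 2600.00 | 60.00 | 162.00 | 156000.00 | 421200.00
top flange | 800.00 | 60.00 | 297.00 | 48000.00 | 237600.00
Σ | 7240.00 |  |  | 434400.00 | 720240.00
x_c = 434400.00 / 7240.00 = 60.00 cm
y_c = 720240.00 / 7240.00 = 99.48 cm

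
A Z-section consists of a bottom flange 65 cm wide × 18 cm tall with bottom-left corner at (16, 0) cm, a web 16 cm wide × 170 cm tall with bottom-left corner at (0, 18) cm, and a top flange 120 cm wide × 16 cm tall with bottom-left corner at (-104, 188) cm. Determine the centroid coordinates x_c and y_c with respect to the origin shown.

x_c = -1.03 cm, y_c = 114.80 cm

Part | A | x̄ᵢ | ȳᵢ | A·x̄ᵢ | A·ȳᵢ
bottom flange | 1170.00 | 48.50 | 9.00 | 56745.00 | 10530.00
web | 2720.00 | 8.00 | 103.00 | 21760.00 | 280160.00
top flange | 1920.00 | -44.00 | 196.00 | -84480.00 | 376320.00
Σ | 5810.00 |  |  | -5975.00 | 667010.00
x_c = -5975.00 / 5810.00 = -1.03 cm
y_c = 667010.00 / 5810.00 = 114.80 cm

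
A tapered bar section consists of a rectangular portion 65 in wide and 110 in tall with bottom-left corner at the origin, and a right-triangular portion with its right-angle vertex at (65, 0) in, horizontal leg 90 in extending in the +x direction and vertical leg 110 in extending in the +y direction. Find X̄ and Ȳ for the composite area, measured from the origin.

rectangular portion: A = 65 × 110 = 7150.00, centroid at (32.50, 55.00).
triangular portion: A = ½·90·110 = 4950.00, centroid at (95.00, 36.67).
ΣA = 12100.00 in²
ΣAX̄ = (7150.00)(32.50) + (4950.00)(95.00) = 702625.00 in³
ΣAȲ = (7150.00)(55.00) + (4950.00)(36.67) = 574750.00 in³
X̄ = 702625.00 / 12100.00 = 58.07 in
Ȳ = 574750.00 / 12100.00 = 47.50 in

X̄ = 58.07 in, Ȳ = 47.50 in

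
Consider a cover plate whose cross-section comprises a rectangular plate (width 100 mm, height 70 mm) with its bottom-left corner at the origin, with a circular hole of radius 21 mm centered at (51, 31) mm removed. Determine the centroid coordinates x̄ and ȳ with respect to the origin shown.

x̄ = 49.75 mm, ȳ = 35.99 mm

plate: A = 100 × 70 = 7000.00, centroid at (50.00, 35.00).
hole: A = −π·21² = -1385.44, centroid at (51.00, 31.00).
ΣA = 5614.56 mm², ΣAx̄ = 279342.44 mm³, ΣAȳ = 202051.29 mm³.
x̄ = 279342.44/5614.56 = 49.75 mm; ȳ = 202051.29/5614.56 = 35.99 mm.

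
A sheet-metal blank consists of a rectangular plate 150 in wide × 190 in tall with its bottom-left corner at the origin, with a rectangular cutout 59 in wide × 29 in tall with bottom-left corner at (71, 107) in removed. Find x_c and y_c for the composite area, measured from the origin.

x_c = 73.37 in, y_c = 93.31 in

Part | A | x̄ᵢ | ȳᵢ | A·x̄ᵢ | A·ȳᵢ
plate | 28500.00 | 75.00 | 95.00 | 2137500.00 | 2707500.00
hole | -1711.00 | 100.50 | 121.50 | -171955.50 | -207886.50
Σ | 26789.00 |  |  | 1965544.50 | 2499613.50
x_c = 1965544.50 / 26789.00 = 73.37 in
y_c = 2499613.50 / 26789.00 = 93.31 in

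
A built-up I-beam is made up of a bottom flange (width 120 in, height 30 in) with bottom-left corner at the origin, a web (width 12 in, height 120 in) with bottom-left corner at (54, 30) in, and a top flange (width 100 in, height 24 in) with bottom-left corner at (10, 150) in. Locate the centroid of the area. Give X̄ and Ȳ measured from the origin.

Part | A | x̄ᵢ | ȳᵢ | A·x̄ᵢ | A·ȳᵢ
bottom flange | 3600.00 | 60.00 | 15.00 | 216000.00 | 54000.00
web | 1440.00 | 60.00 | 90.00 | 86400.00 | 129600.00
top flange | 2400.00 | 60.00 | 162.00 | 144000.00 | 388800.00
Σ | 7440.00 |  |  | 446400.00 | 572400.00
X̄ = 446400.00 / 7440.00 = 60.00 in
Ȳ = 572400.00 / 7440.00 = 76.94 in

X̄ = 60.00 in, Ȳ = 76.94 in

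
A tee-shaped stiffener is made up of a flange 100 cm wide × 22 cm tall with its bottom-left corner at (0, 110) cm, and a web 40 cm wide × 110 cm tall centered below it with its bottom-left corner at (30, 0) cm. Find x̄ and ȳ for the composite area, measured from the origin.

web: A = 40 × 110 = 4400.00, centroid at (50.00, 55.00).
flange: A = 100 × 22 = 2200.00, centroid at (50.00, 121.00).
ΣA = 6600.00 cm²
ΣAx̄ = (4400.00)(50.00) + (2200.00)(50.00) = 330000.00 cm³
ΣAȳ = (4400.00)(55.00) + (2200.00)(121.00) = 508200.00 cm³
x̄ = 330000.00 / 6600.00 = 50.00 cm
ȳ = 508200.00 / 6600.00 = 77.00 cm

x̄ = 50.00 cm, ȳ = 77.00 cm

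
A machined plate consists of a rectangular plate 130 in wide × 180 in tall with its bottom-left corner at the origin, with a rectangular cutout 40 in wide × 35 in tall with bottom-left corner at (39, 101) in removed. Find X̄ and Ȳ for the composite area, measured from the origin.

plate: A = 130 × 180 = 23400.00, centroid at (65.00, 90.00).
hole: A = −(40 × 35) = -1400.00, centroid at (59.00, 118.50).
ΣA = 22000.00 in², ΣAX̄ = 1438400.00 in³, ΣAȲ = 1940100.00 in³.
X̄ = 1438400.00/22000.00 = 65.38 in; Ȳ = 1940100.00/22000.00 = 88.19 in.

X̄ = 65.38 in, Ȳ = 88.19 in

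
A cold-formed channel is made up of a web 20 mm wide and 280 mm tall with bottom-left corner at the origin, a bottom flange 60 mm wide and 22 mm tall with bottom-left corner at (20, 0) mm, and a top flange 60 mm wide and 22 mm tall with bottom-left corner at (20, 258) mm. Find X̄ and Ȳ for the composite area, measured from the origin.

X̄ = 22.82 mm, Ȳ = 140.00 mm

Part | A | x̄ᵢ | ȳᵢ | A·x̄ᵢ | A·ȳᵢ
web | 5600.00 | 10.00 | 140.00 | 56000.00 | 784000.00
bottom flange | 1320.00 | 50.00 | 11.00 | 66000.00 | 14520.00
top flange | 1320.00 | 50.00 | 269.00 | 66000.00 | 355080.00
Σ | 8240.00 |  |  | 188000.00 | 1153600.00
X̄ = 188000.00 / 8240.00 = 22.82 mm
Ȳ = 1153600.00 / 8240.00 = 140.00 mm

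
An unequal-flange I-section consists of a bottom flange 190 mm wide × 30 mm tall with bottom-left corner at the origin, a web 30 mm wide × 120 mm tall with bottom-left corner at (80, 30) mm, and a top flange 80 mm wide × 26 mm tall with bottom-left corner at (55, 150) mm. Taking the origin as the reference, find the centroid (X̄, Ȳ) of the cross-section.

bottom flange: A = 190 × 30 = 5700.00, centroid at (95.00, 15.00).
web: A = 30 × 120 = 3600.00, centroid at (95.00, 90.00).
top flange: A = 80 × 26 = 2080.00, centroid at (95.00, 163.00).
ΣA = 11380.00 mm², ΣAX̄ = 1081100.00 mm³, ΣAȲ = 748540.00 mm³.
X̄ = 1081100.00/11380.00 = 95.00 mm; Ȳ = 748540.00/11380.00 = 65.78 mm.

X̄ = 95.00 mm, Ȳ = 65.78 mm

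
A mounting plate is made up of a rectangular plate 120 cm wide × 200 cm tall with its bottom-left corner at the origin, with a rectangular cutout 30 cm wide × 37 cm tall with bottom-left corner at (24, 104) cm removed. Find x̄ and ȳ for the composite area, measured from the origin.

Part | A | x̄ᵢ | ȳᵢ | A·x̄ᵢ | A·ȳᵢ
plate | 24000.00 | 60.00 | 100.00 | 1440000.00 | 2400000.00
hole | -1110.00 | 39.00 | 122.50 | -43290.00 | -135975.00
Σ | 22890.00 |  |  | 1396710.00 | 2264025.00
x̄ = 1396710.00 / 22890.00 = 61.02 cm
ȳ = 2264025.00 / 22890.00 = 98.91 cm

x̄ = 61.02 cm, ȳ = 98.91 cm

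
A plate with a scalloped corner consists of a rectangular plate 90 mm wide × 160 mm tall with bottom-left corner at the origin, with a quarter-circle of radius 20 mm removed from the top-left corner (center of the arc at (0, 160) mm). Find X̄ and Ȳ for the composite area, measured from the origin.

plate: A = 90 × 160 = 14400.00, centroid at (45.00, 80.00).
removed quarter-circle: A = −¼π·20² = -314.16, centroid at (8.49, 151.51).
ΣA = 14085.84 mm², ΣAX̄ = 645333.33 mm³, ΣAȲ = 1104401.18 mm³.
X̄ = 645333.33/14085.84 = 45.81 mm; Ȳ = 1104401.18/14085.84 = 78.41 mm.

X̄ = 45.81 mm, Ȳ = 78.41 mm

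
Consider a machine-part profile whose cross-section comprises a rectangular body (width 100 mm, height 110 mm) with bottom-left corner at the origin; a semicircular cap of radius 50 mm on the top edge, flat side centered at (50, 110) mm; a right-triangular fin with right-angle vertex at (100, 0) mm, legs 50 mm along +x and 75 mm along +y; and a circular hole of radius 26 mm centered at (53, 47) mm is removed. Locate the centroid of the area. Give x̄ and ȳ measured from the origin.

x̄ = 58.08 mm, ȳ = 72.72 mm

rectangular body: A = 100 × 110 = 11000.00, centroid at (50.00, 55.00).
semicircular top: A = ½π·50² = 3926.99, centroid at (50.00, 131.22).
triangular fin: A = ½·50·75 = 1875.00, centroid at (116.67, 25.00).
hole: A = −π·26² = -2123.72, centroid at (53.00, 47.00).
ΣA = 14678.27 mm²
ΣAx̄ = (11000.00)(50.00) + (3926.99)(50.00) + (1875.00)(116.67) + (-2123.72)(53.00) = 852542.56 mm³
ΣAȳ = (11000.00)(55.00) + (3926.99)(131.22) + (1875.00)(25.00) + (-2123.72)(47.00) = 1067362.64 mm³
x̄ = 852542.56 / 14678.27 = 58.08 mm
ȳ = 1067362.64 / 14678.27 = 72.72 mm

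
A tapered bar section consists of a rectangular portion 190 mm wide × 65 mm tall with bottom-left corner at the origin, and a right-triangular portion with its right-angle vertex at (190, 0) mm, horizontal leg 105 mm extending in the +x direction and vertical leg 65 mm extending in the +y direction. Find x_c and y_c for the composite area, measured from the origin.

x_c = 123.14 mm, y_c = 30.15 mm

rectangular portion: A = 190 × 65 = 12350.00, centroid at (95.00, 32.50).
triangular portion: A = ½·105·65 = 3412.50, centroid at (225.00, 21.67).
ΣA = 15762.50 mm², ΣAx_c = 1941062.50 mm³, ΣAy_c = 475312.50 mm³.
x_c = 1941062.50/15762.50 = 123.14 mm; y_c = 475312.50/15762.50 = 30.15 mm.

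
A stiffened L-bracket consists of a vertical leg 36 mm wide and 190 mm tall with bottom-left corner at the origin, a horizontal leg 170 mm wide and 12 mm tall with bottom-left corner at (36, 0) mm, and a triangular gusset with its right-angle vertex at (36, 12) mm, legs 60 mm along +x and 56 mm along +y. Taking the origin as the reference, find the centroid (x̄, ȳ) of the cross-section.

x̄ = 43.94 mm, ȳ = 67.57 mm

Part | A | x̄ᵢ | ȳᵢ | A·x̄ᵢ | A·ȳᵢ
vertical leg | 6840.00 | 18.00 | 95.00 | 123120.00 | 649800.00
horizontal leg | 2040.00 | 121.00 | 6.00 | 246840.00 | 12240.00
gusset | 1680.00 | 56.00 | 30.67 | 94080.00 | 51520.00
Σ | 10560.00 |  |  | 464040.00 | 713560.00
x̄ = 464040.00 / 10560.00 = 43.94 mm
ȳ = 713560.00 / 10560.00 = 67.57 mm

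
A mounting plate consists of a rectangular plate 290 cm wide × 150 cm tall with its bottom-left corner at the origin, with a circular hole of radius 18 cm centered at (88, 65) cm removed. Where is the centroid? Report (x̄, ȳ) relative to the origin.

Part | A | x̄ᵢ | ȳᵢ | A·x̄ᵢ | A·ȳᵢ
plate | 43500.00 | 145.00 | 75.00 | 6307500.00 | 3262500.00
hole | -1017.88 | 88.00 | 65.00 | -89573.09 | -66161.94
Σ | 42482.12 |  |  | 6217926.91 | 3196338.06
x̄ = 6217926.91 / 42482.12 = 146.37 cm
ȳ = 3196338.06 / 42482.12 = 75.24 cm

x̄ = 146.37 cm, ȳ = 75.24 cm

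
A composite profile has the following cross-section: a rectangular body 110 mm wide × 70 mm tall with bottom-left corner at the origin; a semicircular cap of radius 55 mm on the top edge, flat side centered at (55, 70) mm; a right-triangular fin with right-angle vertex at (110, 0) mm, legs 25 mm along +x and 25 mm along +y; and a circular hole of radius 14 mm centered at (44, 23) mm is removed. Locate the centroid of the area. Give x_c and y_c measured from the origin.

x_c = 57.19 mm, y_c = 57.74 mm

Part | A | x̄ᵢ | ȳᵢ | A·x̄ᵢ | A·ȳᵢ
rectangular body | 7700.00 | 55.00 | 35.00 | 423500.00 | 269500.00
semicircular top | 4751.66 | 55.00 | 93.34 | 261341.24 | 443532.79
triangular fin | 312.50 | 118.33 | 8.33 | 36979.17 | 2604.17
hole | -615.75 | 44.00 | 23.00 | -27093.10 | -14162.30
Σ | 12148.41 |  |  | 694727.31 | 701474.66
x_c = 694727.31 / 12148.41 = 57.19 mm
y_c = 701474.66 / 12148.41 = 57.74 mm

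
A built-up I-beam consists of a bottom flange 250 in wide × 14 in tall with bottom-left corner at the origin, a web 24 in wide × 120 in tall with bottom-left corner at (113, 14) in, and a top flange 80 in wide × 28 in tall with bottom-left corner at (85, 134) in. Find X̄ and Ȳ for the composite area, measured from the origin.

X̄ = 125.00 in, Ȳ = 66.03 in

bottom flange: A = 250 × 14 = 3500.00, centroid at (125.00, 7.00).
web: A = 24 × 120 = 2880.00, centroid at (125.00, 74.00).
top flange: A = 80 × 28 = 2240.00, centroid at (125.00, 148.00).
ΣA = 8620.00 in²
ΣAX̄ = (3500.00)(125.00) + (2880.00)(125.00) + (2240.00)(125.00) = 1077500.00 in³
ΣAȲ = (3500.00)(7.00) + (2880.00)(74.00) + (2240.00)(148.00) = 569140.00 in³
X̄ = 1077500.00 / 8620.00 = 125.00 in
Ȳ = 569140.00 / 8620.00 = 66.03 in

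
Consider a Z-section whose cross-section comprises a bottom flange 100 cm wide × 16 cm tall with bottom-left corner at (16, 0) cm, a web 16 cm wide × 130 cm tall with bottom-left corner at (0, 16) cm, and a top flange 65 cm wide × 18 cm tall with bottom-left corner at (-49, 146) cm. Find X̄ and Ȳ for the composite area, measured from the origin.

Part | A | x̄ᵢ | ȳᵢ | A·x̄ᵢ | A·ȳᵢ
bottom flange | 1600.00 | 66.00 | 8.00 | 105600.00 | 12800.00
web | 2080.00 | 8.00 | 81.00 | 16640.00 | 168480.00
top flange | 1170.00 | -16.50 | 155.00 | -19305.00 | 181350.00
Σ | 4850.00 |  |  | 102935.00 | 362630.00
X̄ = 102935.00 / 4850.00 = 21.22 cm
Ȳ = 362630.00 / 4850.00 = 74.77 cm

X̄ = 21.22 cm, Ȳ = 74.77 cm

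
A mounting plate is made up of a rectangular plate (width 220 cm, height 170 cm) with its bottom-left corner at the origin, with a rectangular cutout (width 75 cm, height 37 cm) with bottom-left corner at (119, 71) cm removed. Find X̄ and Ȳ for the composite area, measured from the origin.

plate: A = 220 × 170 = 37400.00, centroid at (110.00, 85.00).
hole: A = −(75 × 37) = -2775.00, centroid at (156.50, 89.50).
ΣA = 34625.00 cm², ΣAX̄ = 3679712.50 cm³, ΣAȲ = 2930637.50 cm³.
X̄ = 3679712.50/34625.00 = 106.27 cm; Ȳ = 2930637.50/34625.00 = 84.64 cm.

X̄ = 106.27 cm, Ȳ = 84.64 cm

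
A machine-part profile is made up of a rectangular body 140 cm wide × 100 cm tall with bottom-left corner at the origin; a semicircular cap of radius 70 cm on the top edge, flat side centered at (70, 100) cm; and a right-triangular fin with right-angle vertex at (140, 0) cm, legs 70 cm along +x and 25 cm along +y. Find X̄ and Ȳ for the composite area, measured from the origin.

X̄ = 73.62 cm, Ȳ = 75.57 cm

rectangular body: A = 140 × 100 = 14000.00, centroid at (70.00, 50.00).
semicircular top: A = ½π·70² = 7696.90, centroid at (70.00, 129.71).
triangular fin: A = ½·70·25 = 875.00, centroid at (163.33, 8.33).
ΣA = 22571.90 cm²
ΣAX̄ = (14000.00)(70.00) + (7696.90)(70.00) + (875.00)(163.33) = 1661699.81 cm³
ΣAȲ = (14000.00)(50.00) + (7696.90)(129.71) + (875.00)(8.33) = 1705648.53 cm³
X̄ = 1661699.81 / 22571.90 = 73.62 cm
Ȳ = 1705648.53 / 22571.90 = 75.57 cm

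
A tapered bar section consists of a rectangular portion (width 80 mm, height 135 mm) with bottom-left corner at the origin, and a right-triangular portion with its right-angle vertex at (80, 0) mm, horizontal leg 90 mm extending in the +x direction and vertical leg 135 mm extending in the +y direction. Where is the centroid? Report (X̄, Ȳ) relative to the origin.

rectangular portion: A = 80 × 135 = 10800.00, centroid at (40.00, 67.50).
triangular portion: A = ½·90·135 = 6075.00, centroid at (110.00, 45.00).
ΣA = 16875.00 mm²
ΣAX̄ = (10800.00)(40.00) + (6075.00)(110.00) = 1100250.00 mm³
ΣAȲ = (10800.00)(67.50) + (6075.00)(45.00) = 1002375.00 mm³
X̄ = 1100250.00 / 16875.00 = 65.20 mm
Ȳ = 1002375.00 / 16875.00 = 59.40 mm

X̄ = 65.20 mm, Ȳ = 59.40 mm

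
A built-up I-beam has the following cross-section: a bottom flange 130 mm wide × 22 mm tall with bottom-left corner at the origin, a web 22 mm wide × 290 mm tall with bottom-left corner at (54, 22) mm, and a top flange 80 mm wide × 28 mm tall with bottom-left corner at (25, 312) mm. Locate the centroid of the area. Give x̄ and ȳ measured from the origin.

Part | A | x̄ᵢ | ȳᵢ | A·x̄ᵢ | A·ȳᵢ
bottom flange | 2860.00 | 65.00 | 11.00 | 185900.00 | 31460.00
web | 6380.00 | 65.00 | 167.00 | 414700.00 | 1065460.00
top flange | 2240.00 | 65.00 | 326.00 | 145600.00 | 730240.00
Σ | 11480.00 |  |  | 746200.00 | 1827160.00
x̄ = 746200.00 / 11480.00 = 65.00 mm
ȳ = 1827160.00 / 11480.00 = 159.16 mm

x̄ = 65.00 mm, ȳ = 159.16 mm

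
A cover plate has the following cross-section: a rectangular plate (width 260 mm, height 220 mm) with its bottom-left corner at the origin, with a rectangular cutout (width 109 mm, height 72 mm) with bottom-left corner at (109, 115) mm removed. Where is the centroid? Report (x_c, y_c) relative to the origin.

plate: A = 260 × 220 = 57200.00, centroid at (130.00, 110.00).
hole: A = −(109 × 72) = -7848.00, centroid at (163.50, 151.00).
ΣA = 49352.00 mm², ΣAx_c = 6152852.00 mm³, ΣAy_c = 5106952.00 mm³.
x_c = 6152852.00/49352.00 = 124.67 mm; y_c = 5106952.00/49352.00 = 103.48 mm.

x_c = 124.67 mm, y_c = 103.48 mm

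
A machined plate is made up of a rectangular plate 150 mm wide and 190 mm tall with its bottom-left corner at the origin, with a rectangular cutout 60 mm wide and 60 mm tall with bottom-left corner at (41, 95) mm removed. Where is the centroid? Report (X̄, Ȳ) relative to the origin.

plate: A = 150 × 190 = 28500.00, centroid at (75.00, 95.00).
hole: A = −(60 × 60) = -3600.00, centroid at (71.00, 125.00).
ΣA = 24900.00 mm²
ΣAX̄ = (28500.00)(75.00) + (-3600.00)(71.00) = 1881900.00 mm³
ΣAȲ = (28500.00)(95.00) + (-3600.00)(125.00) = 2257500.00 mm³
X̄ = 1881900.00 / 24900.00 = 75.58 mm
Ȳ = 2257500.00 / 24900.00 = 90.66 mm

X̄ = 75.58 mm, Ȳ = 90.66 mm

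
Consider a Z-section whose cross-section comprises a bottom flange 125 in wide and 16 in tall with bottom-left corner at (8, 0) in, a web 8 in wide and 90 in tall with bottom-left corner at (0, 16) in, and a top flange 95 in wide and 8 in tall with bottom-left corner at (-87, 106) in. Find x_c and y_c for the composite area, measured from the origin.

bottom flange: A = 125 × 16 = 2000.00, centroid at (70.50, 8.00).
web: A = 8 × 90 = 720.00, centroid at (4.00, 61.00).
top flange: A = 95 × 8 = 760.00, centroid at (-39.50, 110.00).
ΣA = 3480.00 in²
ΣAx_c = (2000.00)(70.50) + (720.00)(4.00) + (760.00)(-39.50) = 113860.00 in³
ΣAy_c = (2000.00)(8.00) + (720.00)(61.00) + (760.00)(110.00) = 143520.00 in³
x_c = 113860.00 / 3480.00 = 32.72 in
y_c = 143520.00 / 3480.00 = 41.24 in

x_c = 32.72 in, y_c = 41.24 in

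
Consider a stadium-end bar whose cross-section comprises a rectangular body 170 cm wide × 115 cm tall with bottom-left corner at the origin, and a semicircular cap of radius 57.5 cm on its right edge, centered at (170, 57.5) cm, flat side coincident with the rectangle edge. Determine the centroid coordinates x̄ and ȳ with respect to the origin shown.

Part | A | x̄ᵢ | ȳᵢ | A·x̄ᵢ | A·ȳᵢ
rectangular body | 19550.00 | 85.00 | 57.50 | 1661750.00 | 1124125.00
semicircular end | 5193.45 | 194.40 | 57.50 | 1009625.29 | 298623.11
Σ | 24743.45 |  |  | 2671375.29 | 1422748.11
x̄ = 2671375.29 / 24743.45 = 107.96 cm
ȳ = 1422748.11 / 24743.45 = 57.50 cm

x̄ = 107.96 cm, ȳ = 57.50 cm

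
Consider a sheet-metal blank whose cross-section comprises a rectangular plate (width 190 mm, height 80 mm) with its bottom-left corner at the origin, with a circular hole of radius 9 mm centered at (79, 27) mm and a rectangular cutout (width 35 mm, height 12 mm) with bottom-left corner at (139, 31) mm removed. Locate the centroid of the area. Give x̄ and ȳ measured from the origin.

Part | A | x̄ᵢ | ȳᵢ | A·x̄ᵢ | A·ȳᵢ
plate | 15200.00 | 95.00 | 40.00 | 1444000.00 | 608000.00
hole 1 | -254.47 | 79.00 | 27.00 | -20103.05 | -6870.66
hole 2 | -420.00 | 156.50 | 37.00 | -65730.00 | -15540.00
Σ | 14525.53 |  |  | 1358166.95 | 585589.34
x̄ = 1358166.95 / 14525.53 = 93.50 mm
ȳ = 585589.34 / 14525.53 = 40.31 mm

x̄ = 93.50 mm, ȳ = 40.31 mm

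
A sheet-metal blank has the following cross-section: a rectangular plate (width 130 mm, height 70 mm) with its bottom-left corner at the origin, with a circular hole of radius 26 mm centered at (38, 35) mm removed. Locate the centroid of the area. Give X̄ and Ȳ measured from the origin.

X̄ = 73.22 mm, Ȳ = 35.00 mm

Part | A | x̄ᵢ | ȳᵢ | A·x̄ᵢ | A·ȳᵢ
plate | 9100.00 | 65.00 | 35.00 | 591500.00 | 318500.00
hole | -2123.72 | 38.00 | 35.00 | -80701.23 | -74330.08
Σ | 6976.28 |  |  | 510798.77 | 244169.92
X̄ = 510798.77 / 6976.28 = 73.22 mm
Ȳ = 244169.92 / 6976.28 = 35.00 mm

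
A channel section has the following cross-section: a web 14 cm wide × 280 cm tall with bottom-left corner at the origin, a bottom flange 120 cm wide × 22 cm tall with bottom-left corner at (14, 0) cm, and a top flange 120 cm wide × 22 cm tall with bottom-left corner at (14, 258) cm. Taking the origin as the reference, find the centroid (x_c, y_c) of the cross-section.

x_c = 45.45 cm, y_c = 140.00 cm

web: A = 14 × 280 = 3920.00, centroid at (7.00, 140.00).
bottom flange: A = 120 × 22 = 2640.00, centroid at (74.00, 11.00).
top flange: A = 120 × 22 = 2640.00, centroid at (74.00, 269.00).
ΣA = 9200.00 cm², ΣAx_c = 418160.00 cm³, ΣAy_c = 1288000.00 cm³.
x_c = 418160.00/9200.00 = 45.45 cm; y_c = 1288000.00/9200.00 = 140.00 cm.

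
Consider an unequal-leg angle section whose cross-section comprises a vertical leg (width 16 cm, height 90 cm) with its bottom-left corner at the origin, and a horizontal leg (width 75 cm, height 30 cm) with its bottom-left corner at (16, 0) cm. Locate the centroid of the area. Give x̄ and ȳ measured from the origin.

x̄ = 35.74 cm, ȳ = 26.71 cm

vertical leg: A = 16 × 90 = 1440.00, centroid at (8.00, 45.00).
horizontal leg: A = 75 × 30 = 2250.00, centroid at (53.50, 15.00).
ΣA = 3690.00 cm²
ΣAx̄ = (1440.00)(8.00) + (2250.00)(53.50) = 131895.00 cm³
ΣAȳ = (1440.00)(45.00) + (2250.00)(15.00) = 98550.00 cm³
x̄ = 131895.00 / 3690.00 = 35.74 cm
ȳ = 98550.00 / 3690.00 = 26.71 cm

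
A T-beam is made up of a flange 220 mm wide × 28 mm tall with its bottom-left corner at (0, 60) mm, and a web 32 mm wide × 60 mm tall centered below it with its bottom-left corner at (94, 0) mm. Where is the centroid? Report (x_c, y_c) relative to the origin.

x_c = 110.00 mm, y_c = 63.54 mm

web: A = 32 × 60 = 1920.00, centroid at (110.00, 30.00).
flange: A = 220 × 28 = 6160.00, centroid at (110.00, 74.00).
ΣA = 8080.00 mm²
ΣAx_c = (1920.00)(110.00) + (6160.00)(110.00) = 888800.00 mm³
ΣAy_c = (1920.00)(30.00) + (6160.00)(74.00) = 513440.00 mm³
x_c = 888800.00 / 8080.00 = 110.00 mm
y_c = 513440.00 / 8080.00 = 63.54 mm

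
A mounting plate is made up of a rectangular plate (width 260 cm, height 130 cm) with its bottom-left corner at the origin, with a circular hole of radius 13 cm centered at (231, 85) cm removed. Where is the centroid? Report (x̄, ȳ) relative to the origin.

x̄ = 128.39 cm, ȳ = 64.68 cm

plate: A = 260 × 130 = 33800.00, centroid at (130.00, 65.00).
hole: A = −π·13² = -530.93, centroid at (231.00, 85.00).
ΣA = 33269.07 cm²
ΣAx̄ = (33800.00)(130.00) + (-530.93)(231.00) = 4271355.36 cm³
ΣAȳ = (33800.00)(65.00) + (-530.93)(85.00) = 2151871.02 cm³
x̄ = 4271355.36 / 33269.07 = 128.39 cm
ȳ = 2151871.02 / 33269.07 = 64.68 cm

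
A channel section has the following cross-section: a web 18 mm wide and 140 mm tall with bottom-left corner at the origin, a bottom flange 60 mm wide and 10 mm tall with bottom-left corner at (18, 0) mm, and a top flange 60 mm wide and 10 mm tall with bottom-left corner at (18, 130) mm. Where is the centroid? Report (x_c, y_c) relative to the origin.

x_c = 21.58 mm, y_c = 70.00 mm

web: A = 18 × 140 = 2520.00, centroid at (9.00, 70.00).
bottom flange: A = 60 × 10 = 600.00, centroid at (48.00, 5.00).
top flange: A = 60 × 10 = 600.00, centroid at (48.00, 135.00).
ΣA = 3720.00 mm²
ΣAx_c = (2520.00)(9.00) + (600.00)(48.00) + (600.00)(48.00) = 80280.00 mm³
ΣAy_c = (2520.00)(70.00) + (600.00)(5.00) + (600.00)(135.00) = 260400.00 mm³
x_c = 80280.00 / 3720.00 = 21.58 mm
y_c = 260400.00 / 3720.00 = 70.00 mm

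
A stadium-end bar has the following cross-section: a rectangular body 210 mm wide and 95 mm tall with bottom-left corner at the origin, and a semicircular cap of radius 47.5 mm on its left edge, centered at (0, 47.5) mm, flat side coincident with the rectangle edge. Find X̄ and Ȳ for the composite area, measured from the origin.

rectangular body: A = 210 × 95 = 19950.00, centroid at (105.00, 47.50).
semicircular end: A = ½π·47.5² = 3544.11, centroid at (-20.16, 47.50).
ΣA = 23494.11 mm², ΣAX̄ = 2023302.08 mm³, ΣAȲ = 1115970.19 mm³.
X̄ = 2023302.08/23494.11 = 86.12 mm; Ȳ = 1115970.19/23494.11 = 47.50 mm.

X̄ = 86.12 mm, Ȳ = 47.50 mm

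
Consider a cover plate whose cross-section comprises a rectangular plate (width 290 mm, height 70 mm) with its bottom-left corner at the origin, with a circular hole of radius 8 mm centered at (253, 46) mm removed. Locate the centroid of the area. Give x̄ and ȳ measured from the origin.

plate: A = 290 × 70 = 20300.00, centroid at (145.00, 35.00).
hole: A = −π·8² = -201.06, centroid at (253.00, 46.00).
ΣA = 20098.94 mm², ΣAx̄ = 2892631.33 mm³, ΣAȳ = 701251.15 mm³.
x̄ = 2892631.33/20098.94 = 143.92 mm; ȳ = 701251.15/20098.94 = 34.89 mm.

x̄ = 143.92 mm, ȳ = 34.89 mm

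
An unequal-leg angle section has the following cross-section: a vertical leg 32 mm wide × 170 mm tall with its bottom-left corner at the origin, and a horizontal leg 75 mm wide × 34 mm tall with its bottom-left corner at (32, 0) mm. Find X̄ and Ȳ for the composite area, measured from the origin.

X̄ = 33.07 mm, Ȳ = 63.30 mm

vertical leg: A = 32 × 170 = 5440.00, centroid at (16.00, 85.00).
horizontal leg: A = 75 × 34 = 2550.00, centroid at (69.50, 17.00).
ΣA = 7990.00 mm², ΣAX̄ = 264265.00 mm³, ΣAȲ = 505750.00 mm³.
X̄ = 264265.00/7990.00 = 33.07 mm; Ȳ = 505750.00/7990.00 = 63.30 mm.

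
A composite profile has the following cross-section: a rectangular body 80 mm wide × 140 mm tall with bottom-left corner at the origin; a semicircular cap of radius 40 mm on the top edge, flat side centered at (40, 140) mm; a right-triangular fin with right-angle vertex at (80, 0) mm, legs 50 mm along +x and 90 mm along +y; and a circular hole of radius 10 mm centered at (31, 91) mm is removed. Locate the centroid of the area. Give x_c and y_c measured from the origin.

x_c = 48.33 mm, y_c = 77.80 mm

rectangular body: A = 80 × 140 = 11200.00, centroid at (40.00, 70.00).
semicircular top: A = ½π·40² = 2513.27, centroid at (40.00, 156.98).
triangular fin: A = ½·50·90 = 2250.00, centroid at (96.67, 30.00).
hole: A = −π·10² = -314.16, centroid at (31.00, 91.00).
ΣA = 15649.11 mm²
ΣAx_c = (11200.00)(40.00) + (2513.27)(40.00) + (2250.00)(96.67) + (-314.16)(31.00) = 756292.03 mm³
ΣAy_c = (11200.00)(70.00) + (2513.27)(156.98) + (2250.00)(30.00) + (-314.16)(91.00) = 1217436.55 mm³
x_c = 756292.03 / 15649.11 = 48.33 mm
y_c = 1217436.55 / 15649.11 = 77.80 mm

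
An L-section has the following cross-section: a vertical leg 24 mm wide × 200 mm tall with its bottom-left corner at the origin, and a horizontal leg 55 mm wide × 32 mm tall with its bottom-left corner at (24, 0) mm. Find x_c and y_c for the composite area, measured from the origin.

Part | A | x̄ᵢ | ȳᵢ | A·x̄ᵢ | A·ȳᵢ
vertical leg | 4800.00 | 12.00 | 100.00 | 57600.00 | 480000.00
horizontal leg | 1760.00 | 51.50 | 16.00 | 90640.00 | 28160.00
Σ | 6560.00 |  |  | 148240.00 | 508160.00
x_c = 148240.00 / 6560.00 = 22.60 mm
y_c = 508160.00 / 6560.00 = 77.46 mm

x_c = 22.60 mm, y_c = 77.46 mm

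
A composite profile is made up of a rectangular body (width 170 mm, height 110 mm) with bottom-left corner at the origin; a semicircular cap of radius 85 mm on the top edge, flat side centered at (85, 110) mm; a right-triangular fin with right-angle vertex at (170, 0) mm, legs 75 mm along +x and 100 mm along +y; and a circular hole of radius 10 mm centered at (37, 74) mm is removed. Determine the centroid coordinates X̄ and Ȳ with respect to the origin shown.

X̄ = 97.77 mm, Ȳ = 83.26 mm

Part | A | x̄ᵢ | ȳᵢ | A·x̄ᵢ | A·ȳᵢ
rectangular body | 18700.00 | 85.00 | 55.00 | 1589500.00 | 1028500.00
semicircular top | 11349.00 | 85.00 | 146.08 | 964665.29 | 1657807.05
triangular fin | 3750.00 | 195.00 | 33.33 | 731250.00 | 125000.00
hole | -314.16 | 37.00 | 74.00 | -11623.89 | -23247.79
Σ | 33484.84 |  |  | 3273791.40 | 2788059.26
X̄ = 3273791.40 / 33484.84 = 97.77 mm
Ȳ = 2788059.26 / 33484.84 = 83.26 mm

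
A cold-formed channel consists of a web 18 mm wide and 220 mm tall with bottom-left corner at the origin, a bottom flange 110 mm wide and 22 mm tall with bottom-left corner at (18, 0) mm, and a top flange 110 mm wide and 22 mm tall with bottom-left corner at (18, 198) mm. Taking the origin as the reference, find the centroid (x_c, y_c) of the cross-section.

x_c = 44.20 mm, y_c = 110.00 mm

Part | A | x̄ᵢ | ȳᵢ | A·x̄ᵢ | A·ȳᵢ
web | 3960.00 | 9.00 | 110.00 | 35640.00 | 435600.00
bottom flange | 2420.00 | 73.00 | 11.00 | 176660.00 | 26620.00
top flange | 2420.00 | 73.00 | 209.00 | 176660.00 | 505780.00
Σ | 8800.00 |  |  | 388960.00 | 968000.00
x_c = 388960.00 / 8800.00 = 44.20 mm
y_c = 968000.00 / 8800.00 = 110.00 mm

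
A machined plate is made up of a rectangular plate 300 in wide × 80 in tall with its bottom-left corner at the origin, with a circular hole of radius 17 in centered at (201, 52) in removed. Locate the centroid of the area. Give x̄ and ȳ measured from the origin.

plate: A = 300 × 80 = 24000.00, centroid at (150.00, 40.00).
hole: A = −π·17² = -907.92, centroid at (201.00, 52.00).
ΣA = 23092.08 in²
ΣAx̄ = (24000.00)(150.00) + (-907.92)(201.00) = 3417508.02 in³
ΣAȳ = (24000.00)(40.00) + (-907.92)(52.00) = 912788.15 in³
x̄ = 3417508.02 / 23092.08 = 147.99 in
ȳ = 912788.15 / 23092.08 = 39.53 in

x̄ = 147.99 in, ȳ = 39.53 in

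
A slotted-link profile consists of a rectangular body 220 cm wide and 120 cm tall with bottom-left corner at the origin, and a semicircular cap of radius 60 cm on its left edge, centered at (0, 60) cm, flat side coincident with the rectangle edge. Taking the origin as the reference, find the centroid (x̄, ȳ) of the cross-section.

x̄ = 86.10 cm, ȳ = 60.00 cm

rectangular body: A = 220 × 120 = 26400.00, centroid at (110.00, 60.00).
semicircular end: A = ½π·60² = 5654.87, centroid at (-25.46, 60.00).
ΣA = 32054.87 cm²
ΣAx̄ = (26400.00)(110.00) + (5654.87)(-25.46) = 2760000.00 cm³
ΣAȳ = (26400.00)(60.00) + (5654.87)(60.00) = 1923292.01 cm³
x̄ = 2760000.00 / 32054.87 = 86.10 cm
ȳ = 1923292.01 / 32054.87 = 60.00 cm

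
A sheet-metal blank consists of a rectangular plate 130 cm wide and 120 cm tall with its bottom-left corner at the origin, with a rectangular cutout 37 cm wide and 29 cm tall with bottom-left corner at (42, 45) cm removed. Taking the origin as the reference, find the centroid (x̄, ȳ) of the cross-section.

x̄ = 65.33 cm, ȳ = 60.04 cm

Part | A | x̄ᵢ | ȳᵢ | A·x̄ᵢ | A·ȳᵢ
plate | 15600.00 | 65.00 | 60.00 | 1014000.00 | 936000.00
hole | -1073.00 | 60.50 | 59.50 | -64916.50 | -63843.50
Σ | 14527.00 |  |  | 949083.50 | 872156.50
x̄ = 949083.50 / 14527.00 = 65.33 cm
ȳ = 872156.50 / 14527.00 = 60.04 cm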